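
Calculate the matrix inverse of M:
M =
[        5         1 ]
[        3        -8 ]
det(M) = -43
M⁻¹ =
[     8/43      1/43 ]
[     3/43     -5/43 ]

For a 2×2 matrix M = [[a, b], [c, d]] with det(M) ≠ 0, M⁻¹ = (1/det(M)) * [[d, -b], [-c, a]].
det(M) = (5)*(-8) - (1)*(3) = -40 - 3 = -43.
M⁻¹ = (1/-43) * [[-8, -1], [-3, 5]].
Dividing each entry by -43 and reducing:
M⁻¹ =
[     8/43      1/43 ]
[     3/43     -5/43 ]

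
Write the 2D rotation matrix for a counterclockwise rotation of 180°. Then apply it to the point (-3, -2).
R = [[-1, 0], [0, -1]]; R·(-3, -2) = (3, 2)

Rotation matrix formula: R(θ) = [[cos θ, -sin θ], [sin θ, cos θ]]
For θ = 180°:
cos(180°) = -1
sin(180°) = 0
R = [[-1, 0], [0, -1]]
Apply to (-3, -2): [-1·-3 + (0)·-2, 0·-3 + -1·-2] = (3, 2)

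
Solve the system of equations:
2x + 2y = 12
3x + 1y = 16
x = 5, y = 1

Use elimination (row reduction):
Equation 1: 2x + 2y = 12.
Equation 2: 3x + 1y = 16.
Multiply Eq1 by 3 and Eq2 by 2: 6x + 6y = 36;  6x + 2y = 32.
Subtract: (-4)y = -4, so y = 1.
Back-substitute into Eq1: 2x + 2*(1) = 12, so x = 5.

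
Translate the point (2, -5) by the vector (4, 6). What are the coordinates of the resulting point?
(6, 1)

Translation by (4, 6):
x' = 2 + 4 = 6
y' = -5 + 6 = 1
Homogeneous matrix: [[1, 0, 4], [0, 1, 6], [0, 0, 1]]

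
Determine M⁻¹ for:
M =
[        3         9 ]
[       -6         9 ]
det(M) = 81
M⁻¹ =
[      1/9      -1/9 ]
[     2/27      1/27 ]

For a 2×2 matrix M = [[a, b], [c, d]] with det(M) ≠ 0, M⁻¹ = (1/det(M)) * [[d, -b], [-c, a]].
det(M) = (3)*(9) - (9)*(-6) = 27 + 54 = 81.
M⁻¹ = (1/81) * [[9, -9], [6, 3]].
Dividing each entry by 81 and reducing:
M⁻¹ =
[      1/9      -1/9 ]
[     2/27      1/27 ]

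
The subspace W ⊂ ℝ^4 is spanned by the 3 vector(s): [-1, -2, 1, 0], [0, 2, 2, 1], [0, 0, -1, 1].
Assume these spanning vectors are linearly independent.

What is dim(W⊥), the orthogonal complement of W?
dim(W⊥) = 1

For any subspace W of ℝ^n, dim(W) + dim(W⊥) = n (the whole-space dimension).
Here the given 3 vectors are linearly independent, so dim(W) = 3.
Thus dim(W⊥) = n - dim(W) = 4 - 3 = 1.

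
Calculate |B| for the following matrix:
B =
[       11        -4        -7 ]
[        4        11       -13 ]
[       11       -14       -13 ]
det(B) = -1972

Expand along row 0 (cofactor expansion): det(B) = a*(e*i - f*h) - b*(d*i - f*g) + c*(d*h - e*g), where the 3×3 is [[a, b, c], [d, e, f], [g, h, i]].
Minor M_00 = (11)*(-13) - (-13)*(-14) = -143 - 182 = -325.
Minor M_01 = (4)*(-13) - (-13)*(11) = -52 + 143 = 91.
Minor M_02 = (4)*(-14) - (11)*(11) = -56 - 121 = -177.
det(B) = (11)*(-325) - (-4)*(91) + (-7)*(-177) = -3575 + 364 + 1239 = -1972.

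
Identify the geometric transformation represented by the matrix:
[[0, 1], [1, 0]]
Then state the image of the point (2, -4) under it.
reflection across the line y = x; image of (2, -4) is (-4, 2)

This is a symmetric orthogonal matrix with determinant -1, which characterizes a reflection in ℝ².
The matrix [[0, 1], [1, 0]] represents: reflection across the line y = x.
Applying it to (2, -4): [0·2 + 1·-4, 1·2 + 0·-4] = (-4, 2).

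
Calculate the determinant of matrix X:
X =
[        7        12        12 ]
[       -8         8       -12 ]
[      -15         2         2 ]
det(X) = 3880

Expand along row 0 (cofactor expansion): det(X) = a*(e*i - f*h) - b*(d*i - f*g) + c*(d*h - e*g), where the 3×3 is [[a, b, c], [d, e, f], [g, h, i]].
Minor M_00 = (8)*(2) - (-12)*(2) = 16 + 24 = 40.
Minor M_01 = (-8)*(2) - (-12)*(-15) = -16 - 180 = -196.
Minor M_02 = (-8)*(2) - (8)*(-15) = -16 + 120 = 104.
det(X) = (7)*(40) - (12)*(-196) + (12)*(104) = 280 + 2352 + 1248 = 3880.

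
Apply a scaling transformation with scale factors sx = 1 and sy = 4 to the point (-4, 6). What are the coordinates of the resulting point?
(-4, 24)

Scaling matrix:
[[1, 0], [0, 4]]
Result: (-4 × 1, 6 × 4) = (-4, 24)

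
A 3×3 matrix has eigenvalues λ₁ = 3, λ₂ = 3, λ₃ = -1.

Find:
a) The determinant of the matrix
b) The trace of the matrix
det = -9, trace = 5

Two standard eigenvalue identities:
- det(A) equals the product of the eigenvalues (counted with multiplicity).
- trace(A) equals the sum of the eigenvalues.
det(A) = (3)*(3)*(-1) = -9.
trace(A) = 3 + 3 - 1 = 5.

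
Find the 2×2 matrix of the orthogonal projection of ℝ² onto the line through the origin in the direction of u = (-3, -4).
[[9/25, 12/25], [12/25, 16/25]]

The orthogonal projection onto the line spanned by a nonzero vector u = (a, b) has matrix P = (u uᵀ) / (uᵀ u) = (1/(a² + b²)) · [[a², ab], [ab, b²]].
Here u = (-3, -4), so a² + b² = 9 + 16 = 25.
P = (1/25) · [[9, 12], [12, 16]] = [[9/25, 12/25], [12/25, 16/25]].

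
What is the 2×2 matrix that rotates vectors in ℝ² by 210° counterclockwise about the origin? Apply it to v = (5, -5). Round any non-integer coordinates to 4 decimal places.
R = [[-√3/2, 1/2], [-1/2, -√3/2]]; R·v = (-6.8301, 1.8301)

A counterclockwise rotation by angle θ in ℝ² has matrix R(θ) = [[cos θ, -sin θ], [sin θ, cos θ]].
For θ = 210°: cos θ = -√3/2, sin θ = -1/2.
R(210°) = [[-√3/2, 1/2], [-1/2, -√3/2]].
R·v = [-√3/2·5 + (1/2)·-5, -1/2·5 + -√3/2·-5] = (-6.8301, 1.8301).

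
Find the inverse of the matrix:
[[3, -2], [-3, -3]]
[[1/5, -2/15], [-1/5, -1/5]]

For [[a,b],[c,d]], inverse = (1/det)·[[d,-b],[-c,a]]
det = 3·-3 - -2·-3 = -15
Inverse = (1/-15)·[[-3, 2], [3, 3]]
        = [[1/5, -2/15], [-1/5, -1/5]]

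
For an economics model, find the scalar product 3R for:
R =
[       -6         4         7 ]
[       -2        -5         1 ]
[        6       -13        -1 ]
3R =
[      -18        12        21 ]
[       -6       -15         3 ]
[       18       -39        -3 ]

Scalar multiplication is elementwise: (3R)[i][j] = 3 * R[i][j].
  (3R)[0][0] = 3 * (-6) = -18
  (3R)[0][1] = 3 * (4) = 12
  (3R)[0][2] = 3 * (7) = 21
  (3R)[1][0] = 3 * (-2) = -6
  (3R)[1][1] = 3 * (-5) = -15
  (3R)[1][2] = 3 * (1) = 3
  (3R)[2][0] = 3 * (6) = 18
  (3R)[2][1] = 3 * (-13) = -39
  (3R)[2][2] = 3 * (-1) = -3
3R =
[      -18        12        21 ]
[       -6       -15         3 ]
[       18       -39        -3 ]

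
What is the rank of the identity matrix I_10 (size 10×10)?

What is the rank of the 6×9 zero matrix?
rank(I_10) = 10, rank(0) = 0

The identity I_10 has 10 columns that are the standard basis vectors e_1, …, e_10. These are linearly independent, so all 10 columns are pivots and rank(I_10) = 10.
The 6×9 zero matrix has every entry zero, so every row is the zero row and there are no pivots; rank(0) = 0.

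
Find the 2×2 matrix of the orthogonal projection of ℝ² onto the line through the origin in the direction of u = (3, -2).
[[9/13, -6/13], [-6/13, 4/13]]

The orthogonal projection onto the line spanned by a nonzero vector u = (a, b) has matrix P = (u uᵀ) / (uᵀ u) = (1/(a² + b²)) · [[a², ab], [ab, b²]].
Here u = (3, -2), so a² + b² = 9 + 4 = 13.
P = (1/13) · [[9, -6], [-6, 4]] = [[9/13, -6/13], [-6/13, 4/13]].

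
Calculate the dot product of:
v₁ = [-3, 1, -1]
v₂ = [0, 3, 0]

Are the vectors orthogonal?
3, No

The dot product is the sum of products of corresponding components.
v₁·v₂ = (-3)*(0) + (1)*(3) + (-1)*(0) = 0 + 3 + 0 = 3.
Two vectors are orthogonal iff their dot product is 0; here the dot product is 3, so the vectors are not orthogonal.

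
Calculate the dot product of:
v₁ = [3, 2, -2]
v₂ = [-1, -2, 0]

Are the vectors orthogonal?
-7, No

The dot product is the sum of products of corresponding components.
v₁·v₂ = (3)*(-1) + (2)*(-2) + (-2)*(0) = -3 - 4 + 0 = -7.
Two vectors are orthogonal iff their dot product is 0; here the dot product is -7, so the vectors are not orthogonal.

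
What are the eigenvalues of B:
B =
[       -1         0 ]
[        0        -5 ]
λ = -5, -1

Solve det(B - λI) = 0. For a 2×2 matrix the characteristic equation is λ² - (trace)λ + det = 0.
trace(B) = a + d = -1 - 5 = -6.
det(B) = a*d - b*c = (-1)*(-5) - (0)*(0) = 5 - 0 = 5.
Characteristic equation: λ² - (-6)λ + (5) = 0.
Discriminant = (-6)² - 4*(5) = 36 - 20 = 16.
λ = (-6 ± √16) / 2 = (-6 ± 4) / 2 = -5, -1.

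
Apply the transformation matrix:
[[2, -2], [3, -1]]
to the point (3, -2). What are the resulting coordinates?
(10, 11)

Matrix multiplication:
[[2, -2], [3, -1]] × [3, -2]ᵀ
= [2×3 + -2×-2, 3×3 + -1×-2]ᵀ
= [10.0000, 11.0000]ᵀ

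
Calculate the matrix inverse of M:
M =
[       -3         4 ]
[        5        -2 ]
det(M) = -14
M⁻¹ =
[      1/7       2/7 ]
[     5/14      3/14 ]

For a 2×2 matrix M = [[a, b], [c, d]] with det(M) ≠ 0, M⁻¹ = (1/det(M)) * [[d, -b], [-c, a]].
det(M) = (-3)*(-2) - (4)*(5) = 6 - 20 = -14.
M⁻¹ = (1/-14) * [[-2, -4], [-5, -3]].
Dividing each entry by -14 and reducing:
M⁻¹ =
[      1/7       2/7 ]
[     5/14      3/14 ]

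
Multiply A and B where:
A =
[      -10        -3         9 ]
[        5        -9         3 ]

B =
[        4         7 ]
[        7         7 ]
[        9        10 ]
AB =
[       20        -1 ]
[      -16         2 ]

Matrix multiplication: (AB)[i][j] = sum over k of A[i][k] * B[k][j].
  (AB)[0][0] = (-10)*(4) + (-3)*(7) + (9)*(9) = 20
  (AB)[0][1] = (-10)*(7) + (-3)*(7) + (9)*(10) = -1
  (AB)[1][0] = (5)*(4) + (-9)*(7) + (3)*(9) = -16
  (AB)[1][1] = (5)*(7) + (-9)*(7) + (3)*(10) = 2
AB =
[       20        -1 ]
[      -16         2 ]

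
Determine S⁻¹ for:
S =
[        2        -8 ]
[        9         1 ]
det(S) = 74
S⁻¹ =
[     1/74      4/37 ]
[    -9/74      1/37 ]

For a 2×2 matrix S = [[a, b], [c, d]] with det(S) ≠ 0, S⁻¹ = (1/det(S)) * [[d, -b], [-c, a]].
det(S) = (2)*(1) - (-8)*(9) = 2 + 72 = 74.
S⁻¹ = (1/74) * [[1, 8], [-9, 2]].
Dividing each entry by 74 and reducing:
S⁻¹ =
[     1/74      4/37 ]
[    -9/74      1/37 ]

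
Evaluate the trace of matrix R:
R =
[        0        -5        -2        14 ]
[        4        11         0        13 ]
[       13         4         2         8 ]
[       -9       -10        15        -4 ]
tr(R) = 0 + 11 + 2 - 4 = 9

The trace of a square matrix is the sum of its diagonal entries.
Diagonal entries of R: R[0][0] = 0, R[1][1] = 11, R[2][2] = 2, R[3][3] = -4.
tr(R) = 0 + 11 + 2 - 4 = 9.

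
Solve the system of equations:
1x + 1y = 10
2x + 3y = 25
x = 5, y = 5

Use elimination (row reduction):
Equation 1: 1x + 1y = 10.
Equation 2: 2x + 3y = 25.
Multiply Eq1 by 2 and Eq2 by 1: 2x + 2y = 20;  2x + 3y = 25.
Subtract: (1)y = 5, so y = 5.
Back-substitute into Eq1: 1x + 1*(5) = 10, so x = 5.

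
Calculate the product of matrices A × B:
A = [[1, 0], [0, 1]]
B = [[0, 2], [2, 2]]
[[0, 2], [2, 2]]

Matrix multiplication:
C[0][0] = 1×0 + 0×2 = 0
C[0][1] = 1×2 + 0×2 = 2
C[1][0] = 0×0 + 1×2 = 2
C[1][1] = 0×2 + 1×2 = 2
Result: [[0, 2], [2, 2]]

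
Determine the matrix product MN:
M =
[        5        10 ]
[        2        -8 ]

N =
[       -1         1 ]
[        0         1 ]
MN =
[       -5        15 ]
[       -2        -6 ]

Matrix multiplication: (MN)[i][j] = sum over k of M[i][k] * N[k][j].
  (MN)[0][0] = (5)*(-1) + (10)*(0) = -5
  (MN)[0][1] = (5)*(1) + (10)*(1) = 15
  (MN)[1][0] = (2)*(-1) + (-8)*(0) = -2
  (MN)[1][1] = (2)*(1) + (-8)*(1) = -6
MN =
[       -5        15 ]
[       -2        -6 ]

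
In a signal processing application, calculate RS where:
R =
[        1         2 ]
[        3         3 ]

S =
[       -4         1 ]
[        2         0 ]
RS =
[        0         1 ]
[       -6         3 ]

Matrix multiplication: (RS)[i][j] = sum over k of R[i][k] * S[k][j].
  (RS)[0][0] = (1)*(-4) + (2)*(2) = 0
  (RS)[0][1] = (1)*(1) + (2)*(0) = 1
  (RS)[1][0] = (3)*(-4) + (3)*(2) = -6
  (RS)[1][1] = (3)*(1) + (3)*(0) = 3
RS =
[        0         1 ]
[       -6         3 ]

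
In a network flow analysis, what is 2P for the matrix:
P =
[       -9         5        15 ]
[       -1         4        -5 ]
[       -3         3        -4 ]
2P =
[      -18        10        30 ]
[       -2         8       -10 ]
[       -6         6        -8 ]

Scalar multiplication is elementwise: (2P)[i][j] = 2 * P[i][j].
  (2P)[0][0] = 2 * (-9) = -18
  (2P)[0][1] = 2 * (5) = 10
  (2P)[0][2] = 2 * (15) = 30
  (2P)[1][0] = 2 * (-1) = -2
  (2P)[1][1] = 2 * (4) = 8
  (2P)[1][2] = 2 * (-5) = -10
  (2P)[2][0] = 2 * (-3) = -6
  (2P)[2][1] = 2 * (3) = 6
  (2P)[2][2] = 2 * (-4) = -8
2P =
[      -18        10        30 ]
[       -2         8       -10 ]
[       -6         6        -8 ]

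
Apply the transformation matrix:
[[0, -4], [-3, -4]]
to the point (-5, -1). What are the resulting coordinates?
(4, 19)

Matrix multiplication:
[[0, -4], [-3, -4]] × [-5, -1]ᵀ
= [0×-5 + -4×-1, -3×-5 + -4×-1]ᵀ
= [4.0000, 19.0000]ᵀ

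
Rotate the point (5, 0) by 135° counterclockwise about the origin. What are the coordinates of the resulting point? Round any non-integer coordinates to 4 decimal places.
(-3.5355, 3.5355)

Rotation matrix R(θ) = [[cos θ, -sin θ], [sin θ, cos θ]]; for θ = 135°:
R = [[-√2/2, -√2/2], [√2/2, -√2/2]]
Result: R × [5, 0]ᵀ = [-√2/2·5 + (-√2/2)·0, √2/2·5 + (-√2/2)·0]ᵀ = (-3.5355, 3.5355)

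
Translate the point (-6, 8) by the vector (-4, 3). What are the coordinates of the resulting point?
(-10, 11)

Translation by (-4, 3):
x' = -6 + -4 = -10
y' = 8 + 3 = 11
Homogeneous matrix: [[1, 0, -4], [0, 1, 3], [0, 0, 1]]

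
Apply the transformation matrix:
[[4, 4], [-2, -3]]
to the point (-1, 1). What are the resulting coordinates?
(0, -1)

Matrix multiplication:
[[4, 4], [-2, -3]] × [-1, 1]ᵀ
= [4×-1 + 4×1, -2×-1 + -3×1]ᵀ
= [0.0000, -1.0000]ᵀ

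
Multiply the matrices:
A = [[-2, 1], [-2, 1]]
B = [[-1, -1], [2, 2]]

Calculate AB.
[[4, 4], [4, 4]]

Each entry (i,j) of AB = sum over k of A[i][k]*B[k][j].
(AB)[0][0] = (-2)*(-1) + (1)*(2) = 4
(AB)[0][1] = (-2)*(-1) + (1)*(2) = 4
(AB)[1][0] = (-2)*(-1) + (1)*(2) = 4
(AB)[1][1] = (-2)*(-1) + (1)*(2) = 4
AB = [[4, 4], [4, 4]]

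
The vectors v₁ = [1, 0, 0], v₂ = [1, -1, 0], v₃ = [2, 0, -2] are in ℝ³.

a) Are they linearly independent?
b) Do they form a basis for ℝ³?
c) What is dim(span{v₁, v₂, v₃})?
Yes independent, yes basis, dim = 3

Stack v₁, v₂, v₃ as rows of a 3×3 matrix.
[[1, 0, 0]; [1, -1, 0]; [2, 0, -2]] is already lower triangular with nonzero diagonal entries (1, -1, -2), so its determinant is the product of the diagonal entries, det = (1)·(-1)·(-2) = 2 ≠ 0, and the rows are linearly independent.
Three linearly independent vectors in ℝ³ form a basis for ℝ³, so dim(span{v₁,v₂,v₃}) = 3.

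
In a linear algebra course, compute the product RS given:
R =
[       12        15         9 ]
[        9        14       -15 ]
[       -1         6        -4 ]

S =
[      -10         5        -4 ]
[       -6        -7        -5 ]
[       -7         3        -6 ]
RS =
[     -273       -18      -177 ]
[      -69       -98       -16 ]
[        2       -59        -2 ]

Matrix multiplication: (RS)[i][j] = sum over k of R[i][k] * S[k][j].
  (RS)[0][0] = (12)*(-10) + (15)*(-6) + (9)*(-7) = -273
  (RS)[0][1] = (12)*(5) + (15)*(-7) + (9)*(3) = -18
  (RS)[0][2] = (12)*(-4) + (15)*(-5) + (9)*(-6) = -177
  (RS)[1][0] = (9)*(-10) + (14)*(-6) + (-15)*(-7) = -69
  (RS)[1][1] = (9)*(5) + (14)*(-7) + (-15)*(3) = -98
  (RS)[1][2] = (9)*(-4) + (14)*(-5) + (-15)*(-6) = -16
  (RS)[2][0] = (-1)*(-10) + (6)*(-6) + (-4)*(-7) = 2
  (RS)[2][1] = (-1)*(5) + (6)*(-7) + (-4)*(3) = -59
  (RS)[2][2] = (-1)*(-4) + (6)*(-5) + (-4)*(-6) = -2
RS =
[     -273       -18      -177 ]
[      -69       -98       -16 ]
[        2       -59        -2 ]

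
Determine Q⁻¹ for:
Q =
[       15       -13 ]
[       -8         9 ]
det(Q) = 31
Q⁻¹ =
[     9/31     13/31 ]
[     8/31     15/31 ]

For a 2×2 matrix Q = [[a, b], [c, d]] with det(Q) ≠ 0, Q⁻¹ = (1/det(Q)) * [[d, -b], [-c, a]].
det(Q) = (15)*(9) - (-13)*(-8) = 135 - 104 = 31.
Q⁻¹ = (1/31) * [[9, 13], [8, 15]].
Dividing each entry by 31 and reducing:
Q⁻¹ =
[     9/31     13/31 ]
[     8/31     15/31 ]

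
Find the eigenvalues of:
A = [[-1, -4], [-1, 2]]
λ = -2, 3

Solve det(A - λI) = 0. For a 2×2 matrix this is λ² - (trace)λ + det = 0.
trace(A) = -1 + 2 = 1.
det(A) = (-1)*(2) - (-4)*(-1) = -2 - 4 = -6.
Characteristic equation: λ² - (1)λ + (-6) = 0.
Discriminant: (1)² - 4*(-6) = 1 + 24 = 25.
Roots: λ = (1 ± √25) / 2 = -2, 3.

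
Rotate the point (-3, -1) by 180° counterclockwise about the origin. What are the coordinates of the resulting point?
(3, 1)

Rotation matrix R(θ) = [[cos θ, -sin θ], [sin θ, cos θ]]; for θ = 180°:
R = [[-1, 0], [0, -1]]
Result: R × [-3, -1]ᵀ = [-1·-3 + (0)·-1, 0·-3 + (-1)·-1]ᵀ = (3, 1)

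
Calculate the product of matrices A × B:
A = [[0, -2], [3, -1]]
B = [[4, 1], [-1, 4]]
[[2, -8], [13, -1]]

Matrix multiplication:
C[0][0] = 0×4 + -2×-1 = 2
C[0][1] = 0×1 + -2×4 = -8
C[1][0] = 3×4 + -1×-1 = 13
C[1][1] = 3×1 + -1×4 = -1
Result: [[2, -8], [13, -1]]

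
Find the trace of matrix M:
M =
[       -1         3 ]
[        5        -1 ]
tr(M) = -1 - 1 = -2

The trace of a square matrix is the sum of its diagonal entries.
Diagonal entries of M: M[0][0] = -1, M[1][1] = -1.
tr(M) = -1 - 1 = -2.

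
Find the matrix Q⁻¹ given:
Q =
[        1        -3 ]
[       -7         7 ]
det(Q) = -14
Q⁻¹ =
[     -1/2     -3/14 ]
[     -1/2     -1/14 ]

For a 2×2 matrix Q = [[a, b], [c, d]] with det(Q) ≠ 0, Q⁻¹ = (1/det(Q)) * [[d, -b], [-c, a]].
det(Q) = (1)*(7) - (-3)*(-7) = 7 - 21 = -14.
Q⁻¹ = (1/-14) * [[7, 3], [7, 1]].
Dividing each entry by -14 and reducing:
Q⁻¹ =
[     -1/2     -3/14 ]
[     -1/2     -1/14 ]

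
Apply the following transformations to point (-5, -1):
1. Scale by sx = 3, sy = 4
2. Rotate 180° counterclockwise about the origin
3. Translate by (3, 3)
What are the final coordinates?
(18, 7)

Step 1: Scale → (-15, -4)
Step 2: Rotate 180° → (15, 4)
Step 3: Translate → (18, 7)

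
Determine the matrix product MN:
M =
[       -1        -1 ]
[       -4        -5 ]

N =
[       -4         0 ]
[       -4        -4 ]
MN =
[        8         4 ]
[       36        20 ]

Matrix multiplication: (MN)[i][j] = sum over k of M[i][k] * N[k][j].
  (MN)[0][0] = (-1)*(-4) + (-1)*(-4) = 8
  (MN)[0][1] = (-1)*(0) + (-1)*(-4) = 4
  (MN)[1][0] = (-4)*(-4) + (-5)*(-4) = 36
  (MN)[1][1] = (-4)*(0) + (-5)*(-4) = 20
MN =
[        8         4 ]
[       36        20 ]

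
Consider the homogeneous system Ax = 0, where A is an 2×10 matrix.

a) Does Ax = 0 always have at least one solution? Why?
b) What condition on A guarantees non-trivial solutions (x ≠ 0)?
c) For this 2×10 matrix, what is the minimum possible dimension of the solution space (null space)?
a) Yes, x = 0 is always a solution. b) When A has linearly dependent columns (rank < n). c) Minimum nullity = 8.

a) x = 0 satisfies A·0 = 0, so the zero vector is always a solution.
b) Non-trivial solutions exist iff the columns of A are linearly dependent, equivalently rank(A) < n (the number of columns).
c) By rank-nullity, rank(A) + nullity(A) = n = 10. Since A has only 2 rows, rank(A) ≤ 2, so nullity(A) ≥ 10 - 2 = 8.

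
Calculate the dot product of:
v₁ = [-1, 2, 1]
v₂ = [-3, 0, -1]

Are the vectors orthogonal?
2, No

The dot product is the sum of products of corresponding components.
v₁·v₂ = (-1)*(-3) + (2)*(0) + (1)*(-1) = 3 + 0 - 1 = 2.
Two vectors are orthogonal iff their dot product is 0; here the dot product is 2, so the vectors are not orthogonal.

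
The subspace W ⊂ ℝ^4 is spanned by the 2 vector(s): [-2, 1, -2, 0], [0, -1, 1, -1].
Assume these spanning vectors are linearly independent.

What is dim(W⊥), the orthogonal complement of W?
dim(W⊥) = 2

For any subspace W of ℝ^n, dim(W) + dim(W⊥) = n (the whole-space dimension).
Here the given 2 vectors are linearly independent, so dim(W) = 2.
Thus dim(W⊥) = n - dim(W) = 4 - 2 = 2.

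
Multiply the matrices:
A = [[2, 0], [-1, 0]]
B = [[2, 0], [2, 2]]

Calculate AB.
[[4, 0], [-2, 0]]

Each entry (i,j) of AB = sum over k of A[i][k]*B[k][j].
(AB)[0][0] = (2)*(2) + (0)*(2) = 4
(AB)[0][1] = (2)*(0) + (0)*(2) = 0
(AB)[1][0] = (-1)*(2) + (0)*(2) = -2
(AB)[1][1] = (-1)*(0) + (0)*(2) = 0
AB = [[4, 0], [-2, 0]]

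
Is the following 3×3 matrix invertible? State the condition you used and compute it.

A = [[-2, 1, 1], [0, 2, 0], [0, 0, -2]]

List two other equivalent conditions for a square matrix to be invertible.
Yes, invertible; det(A) = 8 ≠ 0. Equivalent conditions: rank(A) = 3; Ax = 0 has only the trivial solution; 0 is not an eigenvalue; the columns of A are linearly independent.

To check invertibility, compute det(A).
The given matrix is triangular, so det(A) equals the product of its diagonal entries = 8 ≠ 0.
Since det(A) ≠ 0, A is invertible.
Equivalent conditions for a square matrix A to be invertible:
- rank(A) = 3 (full rank).
- The homogeneous system Ax = 0 has only the trivial solution x = 0.
- 0 is not an eigenvalue of A.
- The columns (equivalently rows) of A are linearly independent.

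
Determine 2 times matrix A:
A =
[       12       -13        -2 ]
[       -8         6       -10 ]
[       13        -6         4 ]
2A =
[       24       -26        -4 ]
[      -16        12       -20 ]
[       26       -12         8 ]

Scalar multiplication is elementwise: (2A)[i][j] = 2 * A[i][j].
  (2A)[0][0] = 2 * (12) = 24
  (2A)[0][1] = 2 * (-13) = -26
  (2A)[0][2] = 2 * (-2) = -4
  (2A)[1][0] = 2 * (-8) = -16
  (2A)[1][1] = 2 * (6) = 12
  (2A)[1][2] = 2 * (-10) = -20
  (2A)[2][0] = 2 * (13) = 26
  (2A)[2][1] = 2 * (-6) = -12
  (2A)[2][2] = 2 * (4) = 8
2A =
[       24       -26        -4 ]
[      -16        12       -20 ]
[       26       -12         8 ]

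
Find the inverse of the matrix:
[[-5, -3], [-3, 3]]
[[-1/8, -1/8], [-1/8, 5/24]]

For [[a,b],[c,d]], inverse = (1/det)·[[d,-b],[-c,a]]
det = -5·3 - -3·-3 = -24
Inverse = (1/-24)·[[3, 3], [3, -5]]
        = [[-1/8, -1/8], [-1/8, 5/24]]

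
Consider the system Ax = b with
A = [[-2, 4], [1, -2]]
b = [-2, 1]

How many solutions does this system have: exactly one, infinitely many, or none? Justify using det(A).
Infinitely many solutions

det(A) = (-2)*(-2) - (4)*(1) = 0, so A is singular (column 2 is -2 times column 1).
b = [-2, 1] = 1 * column 1 of A, so b lies in the column space of A.
A singular matrix whose right-hand side is in its column space gives a 1-parameter family of solutions — infinitely many.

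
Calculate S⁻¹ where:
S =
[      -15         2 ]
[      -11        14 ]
det(S) = -188
S⁻¹ =
[    -7/94      1/94 ]
[  -11/188    15/188 ]

For a 2×2 matrix S = [[a, b], [c, d]] with det(S) ≠ 0, S⁻¹ = (1/det(S)) * [[d, -b], [-c, a]].
det(S) = (-15)*(14) - (2)*(-11) = -210 + 22 = -188.
S⁻¹ = (1/-188) * [[14, -2], [11, -15]].
Dividing each entry by -188 and reducing:
S⁻¹ =
[    -7/94      1/94 ]
[  -11/188    15/188 ]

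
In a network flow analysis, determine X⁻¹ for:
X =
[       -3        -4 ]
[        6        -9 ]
det(X) = 51
X⁻¹ =
[    -3/17      4/51 ]
[    -2/17     -1/17 ]

For a 2×2 matrix X = [[a, b], [c, d]] with det(X) ≠ 0, X⁻¹ = (1/det(X)) * [[d, -b], [-c, a]].
det(X) = (-3)*(-9) - (-4)*(6) = 27 + 24 = 51.
X⁻¹ = (1/51) * [[-9, 4], [-6, -3]].
Dividing each entry by 51 and reducing:
X⁻¹ =
[    -3/17      4/51 ]
[    -2/17     -1/17 ]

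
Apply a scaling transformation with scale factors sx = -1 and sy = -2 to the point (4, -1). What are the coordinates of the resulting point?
(-4, 2)

Scaling matrix:
[[-1, 0], [0, -2]]
Result: (4 × -1, -1 × -2) = (-4, 2)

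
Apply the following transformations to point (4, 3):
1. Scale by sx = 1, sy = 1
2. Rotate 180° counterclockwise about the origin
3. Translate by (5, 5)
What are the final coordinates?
(1, 2)

Step 1: Scale → (4, 3)
Step 2: Rotate 180° → (-4, -3)
Step 3: Translate → (1, 2)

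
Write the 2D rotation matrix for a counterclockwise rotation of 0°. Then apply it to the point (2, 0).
R = [[1, 0], [0, 1]]; R·(2, 0) = (2, 0)

Rotation matrix formula: R(θ) = [[cos θ, -sin θ], [sin θ, cos θ]]
For θ = 0°:
cos(0°) = 1
sin(0°) = 0
R = [[1, 0], [0, 1]]
Apply to (2, 0): [1·2 + (0)·0, 0·2 + 1·0] = (2, 0)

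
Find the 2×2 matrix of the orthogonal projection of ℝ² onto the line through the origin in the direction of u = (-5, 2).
[[25/29, -10/29], [-10/29, 4/29]]

The orthogonal projection onto the line spanned by a nonzero vector u = (a, b) has matrix P = (u uᵀ) / (uᵀ u) = (1/(a² + b²)) · [[a², ab], [ab, b²]].
Here u = (-5, 2), so a² + b² = 25 + 4 = 29.
P = (1/29) · [[25, -10], [-10, 4]] = [[25/29, -10/29], [-10/29, 4/29]].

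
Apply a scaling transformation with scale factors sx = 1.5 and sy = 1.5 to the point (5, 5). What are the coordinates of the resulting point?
(7.5, 7.5)

Scaling matrix:
[[1.50, 0], [0, 1.50]]
Result: (5 × 1.5, 5 × 1.5) = (7.5, 7.5)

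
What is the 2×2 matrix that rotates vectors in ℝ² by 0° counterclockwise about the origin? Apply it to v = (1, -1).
R = [[1, 0], [0, 1]]; R·v = (1, -1)

A counterclockwise rotation by angle θ in ℝ² has matrix R(θ) = [[cos θ, -sin θ], [sin θ, cos θ]].
For θ = 0°: cos θ = 1, sin θ = 0.
R(0°) = [[1, 0], [0, 1]].
R·v = [1·1 + (0)·-1, 0·1 + 1·-1] = (1, -1).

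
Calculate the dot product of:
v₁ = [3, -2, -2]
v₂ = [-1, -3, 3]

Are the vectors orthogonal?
-3, No

The dot product is the sum of products of corresponding components.
v₁·v₂ = (3)*(-1) + (-2)*(-3) + (-2)*(3) = -3 + 6 - 6 = -3.
Two vectors are orthogonal iff their dot product is 0; here the dot product is -3, so the vectors are not orthogonal.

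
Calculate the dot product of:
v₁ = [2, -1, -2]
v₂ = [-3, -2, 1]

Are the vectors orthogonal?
-6, No

The dot product is the sum of products of corresponding components.
v₁·v₂ = (2)*(-3) + (-1)*(-2) + (-2)*(1) = -6 + 2 - 2 = -6.
Two vectors are orthogonal iff their dot product is 0; here the dot product is -6, so the vectors are not orthogonal.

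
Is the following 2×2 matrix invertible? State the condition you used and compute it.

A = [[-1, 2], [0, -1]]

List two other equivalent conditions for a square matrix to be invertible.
Yes, invertible; det(A) = 1 ≠ 0. Equivalent conditions: rank(A) = 2; Ax = 0 has only the trivial solution; 0 is not an eigenvalue; the columns of A are linearly independent.

To check invertibility, compute det(A).
The given matrix is triangular, so det(A) equals the product of its diagonal entries = 1 ≠ 0.
Since det(A) ≠ 0, A is invertible.
Equivalent conditions for a square matrix A to be invertible:
- rank(A) = 2 (full rank).
- The homogeneous system Ax = 0 has only the trivial solution x = 0.
- 0 is not an eigenvalue of A.
- The columns (equivalently rows) of A are linearly independent.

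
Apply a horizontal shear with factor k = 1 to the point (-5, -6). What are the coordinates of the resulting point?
(-11, -6)

Shear matrix for horizontal shear with factor k = 1:
[[1, 1], [0, 1]]
Result: (-5, -6) → (-11, -6)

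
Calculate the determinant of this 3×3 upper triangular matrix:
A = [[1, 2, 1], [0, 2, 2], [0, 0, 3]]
6

The determinant of a triangular matrix is the product of its diagonal entries (the off-diagonal entries above the diagonal do not affect it).
det(A) = (1) * (2) * (3) = 6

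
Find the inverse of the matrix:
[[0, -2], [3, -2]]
[[-1/3, 1/3], [-1/2, 0]]

For [[a,b],[c,d]], inverse = (1/det)·[[d,-b],[-c,a]]
det = 0·-2 - -2·3 = 6
Inverse = (1/6)·[[-2, 2], [-3, 0]]
        = [[-1/3, 1/3], [-1/2, 0]]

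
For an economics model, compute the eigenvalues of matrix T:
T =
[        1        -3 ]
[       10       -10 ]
λ = -5, -4

Solve det(T - λI) = 0. For a 2×2 matrix the characteristic equation is λ² - (trace)λ + det = 0.
trace(T) = a + d = 1 - 10 = -9.
det(T) = a*d - b*c = (1)*(-10) - (-3)*(10) = -10 + 30 = 20.
Characteristic equation: λ² - (-9)λ + (20) = 0.
Discriminant = (-9)² - 4*(20) = 81 - 80 = 1.
λ = (-9 ± √1) / 2 = (-9 ± 1) / 2 = -5, -4.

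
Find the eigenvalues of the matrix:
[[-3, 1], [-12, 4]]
λ = 0 and λ = 1

Characteristic equation: det(A - λI) = 0
λ² - (trace)λ + (det) = 0
λ² - (1)λ + (0) = 0
λ² - 1λ + 0 = 0
Solving: λ = 0, 1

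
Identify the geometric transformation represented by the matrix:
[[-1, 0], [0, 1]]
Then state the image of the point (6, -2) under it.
reflection across the y-axis; image of (6, -2) is (-6, -2)

This is a symmetric orthogonal matrix with determinant -1, which characterizes a reflection in ℝ².
The matrix [[-1, 0], [0, 1]] represents: reflection across the y-axis.
Applying it to (6, -2): [-1·6 + 0·-2, 0·6 + 1·-2] = (-6, -2).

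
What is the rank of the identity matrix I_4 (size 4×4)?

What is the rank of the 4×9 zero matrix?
rank(I_4) = 4, rank(0) = 0

The identity I_4 has 4 columns that are the standard basis vectors e_1, …, e_4. These are linearly independent, so all 4 columns are pivots and rank(I_4) = 4.
The 4×9 zero matrix has every entry zero, so every row is the zero row and there are no pivots; rank(0) = 0.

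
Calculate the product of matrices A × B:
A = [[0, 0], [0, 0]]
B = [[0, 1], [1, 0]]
[[0, 0], [0, 0]]

Matrix multiplication:
C[0][0] = 0×0 + 0×1 = 0
C[0][1] = 0×1 + 0×0 = 0
C[1][0] = 0×0 + 0×1 = 0
C[1][1] = 0×1 + 0×0 = 0
Result: [[0, 0], [0, 0]]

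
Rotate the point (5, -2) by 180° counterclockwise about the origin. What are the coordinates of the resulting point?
(-5, 2)

Rotation matrix R(θ) = [[cos θ, -sin θ], [sin θ, cos θ]]; for θ = 180°:
R = [[-1, 0], [0, -1]]
Result: R × [5, -2]ᵀ = [-1·5 + (0)·-2, 0·5 + (-1)·-2]ᵀ = (-5, 2)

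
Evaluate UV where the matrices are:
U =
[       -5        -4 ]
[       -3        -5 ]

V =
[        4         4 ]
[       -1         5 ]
UV =
[      -16       -40 ]
[       -7       -37 ]

Matrix multiplication: (UV)[i][j] = sum over k of U[i][k] * V[k][j].
  (UV)[0][0] = (-5)*(4) + (-4)*(-1) = -16
  (UV)[0][1] = (-5)*(4) + (-4)*(5) = -40
  (UV)[1][0] = (-3)*(4) + (-5)*(-1) = -7
  (UV)[1][1] = (-3)*(4) + (-5)*(5) = -37
UV =
[      -16       -40 ]
[       -7       -37 ]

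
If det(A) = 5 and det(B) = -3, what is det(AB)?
-15

Use the multiplicative property of determinants: det(AB) = det(A)*det(B).
det(AB) = (5)*(-3) = -15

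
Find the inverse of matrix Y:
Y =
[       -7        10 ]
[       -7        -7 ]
det(Y) = 119
Y⁻¹ =
[    -1/17   -10/119 ]
[     1/17     -1/17 ]

For a 2×2 matrix Y = [[a, b], [c, d]] with det(Y) ≠ 0, Y⁻¹ = (1/det(Y)) * [[d, -b], [-c, a]].
det(Y) = (-7)*(-7) - (10)*(-7) = 49 + 70 = 119.
Y⁻¹ = (1/119) * [[-7, -10], [7, -7]].
Dividing each entry by 119 and reducing:
Y⁻¹ =
[    -1/17   -10/119 ]
[     1/17     -1/17 ]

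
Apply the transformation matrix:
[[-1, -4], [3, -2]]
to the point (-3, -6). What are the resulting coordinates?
(27, 3)

Matrix multiplication:
[[-1, -4], [3, -2]] × [-3, -6]ᵀ
= [-1×-3 + -4×-6, 3×-3 + -2×-6]ᵀ
= [27.0000, 3.0000]ᵀ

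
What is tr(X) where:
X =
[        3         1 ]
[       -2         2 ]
tr(X) = 3 + 2 = 5

The trace of a square matrix is the sum of its diagonal entries.
Diagonal entries of X: X[0][0] = 3, X[1][1] = 2.
tr(X) = 3 + 2 = 5.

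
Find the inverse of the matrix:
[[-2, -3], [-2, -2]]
[[1, -3/2], [-1, 1]]

For [[a,b],[c,d]], inverse = (1/det)·[[d,-b],[-c,a]]
det = -2·-2 - -3·-2 = -2
Inverse = (1/-2)·[[-2, 3], [2, -2]]
        = [[1, -3/2], [-1, 1]]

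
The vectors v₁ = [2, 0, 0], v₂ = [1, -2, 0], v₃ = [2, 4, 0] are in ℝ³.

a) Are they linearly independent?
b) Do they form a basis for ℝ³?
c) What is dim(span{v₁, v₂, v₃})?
Not independent, not a basis, dim(span) = 2

Check whether v₃ can be written as a linear combination of v₁ and v₂.
v₃ = (2)·v₁ + (-2)·v₂ = [2, 4, 0], so the three vectors are linearly dependent.
Thus they do not form a basis for ℝ³, and dim(span{v₁, v₂, v₃}) = 2 (spanned by v₁ and v₂).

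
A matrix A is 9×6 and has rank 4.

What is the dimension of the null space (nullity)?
2

The rank-nullity theorem for an m×n matrix states:
rank(A) + nullity(A) = n (the number of columns).
Here n = 6 and rank(A) = 4, so nullity(A) = 6 - 4 = 2.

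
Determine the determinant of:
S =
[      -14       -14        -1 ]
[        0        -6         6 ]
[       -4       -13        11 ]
det(S) = 192

Expand along row 0 (cofactor expansion): det(S) = a*(e*i - f*h) - b*(d*i - f*g) + c*(d*h - e*g), where the 3×3 is [[a, b, c], [d, e, f], [g, h, i]].
Minor M_00 = (-6)*(11) - (6)*(-13) = -66 + 78 = 12.
Minor M_01 = (0)*(11) - (6)*(-4) = 0 + 24 = 24.
Minor M_02 = (0)*(-13) - (-6)*(-4) = 0 - 24 = -24.
det(S) = (-14)*(12) - (-14)*(24) + (-1)*(-24) = -168 + 336 + 24 = 192.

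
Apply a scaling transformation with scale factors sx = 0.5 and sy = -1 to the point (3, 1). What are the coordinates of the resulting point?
(1.5, -1)

Scaling matrix:
[[0.50, 0], [0, -1]]
Result: (3 × 0.5, 1 × -1) = (1.5, -1)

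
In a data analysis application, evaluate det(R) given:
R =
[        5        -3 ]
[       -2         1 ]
det(R) = -1

For a 2×2 matrix [[a, b], [c, d]], det = a*d - b*c.
det(R) = (5)*(1) - (-3)*(-2) = 5 - 6 = -1.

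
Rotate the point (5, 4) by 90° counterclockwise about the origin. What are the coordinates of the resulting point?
(-4, 5)

Rotation matrix R(θ) = [[cos θ, -sin θ], [sin θ, cos θ]]; for θ = 90°:
R = [[0, -1], [1, 0]]
Result: R × [5, 4]ᵀ = [0·5 + (-1)·4, 1·5 + (0)·4]ᵀ = (-4, 5)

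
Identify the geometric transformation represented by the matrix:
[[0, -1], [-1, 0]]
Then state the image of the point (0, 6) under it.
reflection across the line y = -x; image of (0, 6) is (-6, 0)

This is a symmetric orthogonal matrix with determinant -1, which characterizes a reflection in ℝ².
The matrix [[0, -1], [-1, 0]] represents: reflection across the line y = -x.
Applying it to (0, 6): [0·0 + -1·6, -1·0 + 0·6] = (-6, 0).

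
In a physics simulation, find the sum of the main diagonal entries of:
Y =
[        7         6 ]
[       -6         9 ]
tr(Y) = 7 + 9 = 16

The trace of a square matrix is the sum of its diagonal entries.
Diagonal entries of Y: Y[0][0] = 7, Y[1][1] = 9.
tr(Y) = 7 + 9 = 16.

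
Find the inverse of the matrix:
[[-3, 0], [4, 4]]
[[-1/3, 0], [1/3, 1/4]]

For [[a,b],[c,d]], inverse = (1/det)·[[d,-b],[-c,a]]
det = -3·4 - 0·4 = -12
Inverse = (1/-12)·[[4, 0], [-4, -3]]
        = [[-1/3, 0], [1/3, 1/4]]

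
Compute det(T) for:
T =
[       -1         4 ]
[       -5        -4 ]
det(T) = 24

For a 2×2 matrix [[a, b], [c, d]], det = a*d - b*c.
det(T) = (-1)*(-4) - (4)*(-5) = 4 + 20 = 24.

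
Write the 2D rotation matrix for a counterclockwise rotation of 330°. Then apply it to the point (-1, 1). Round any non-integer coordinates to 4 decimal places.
R = [[√3/2, 1/2], [-1/2, √3/2]]; R·(-1, 1) = (-0.3660, 1.3660)

Rotation matrix formula: R(θ) = [[cos θ, -sin θ], [sin θ, cos θ]]
For θ = 330°:
cos(330°) = √3/2
sin(330°) = -1/2
R = [[√3/2, 1/2], [-1/2, √3/2]]
Apply to (-1, 1): [√3/2·-1 + (1/2)·1, -1/2·-1 + √3/2·1] = (-0.3660, 1.3660)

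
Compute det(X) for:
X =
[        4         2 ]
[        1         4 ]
det(X) = 14

For a 2×2 matrix [[a, b], [c, d]], det = a*d - b*c.
det(X) = (4)*(4) - (2)*(1) = 16 - 2 = 14.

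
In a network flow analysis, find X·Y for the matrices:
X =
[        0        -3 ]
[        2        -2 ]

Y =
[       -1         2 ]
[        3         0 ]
XY =
[       -9         0 ]
[       -8         4 ]

Matrix multiplication: (XY)[i][j] = sum over k of X[i][k] * Y[k][j].
  (XY)[0][0] = (0)*(-1) + (-3)*(3) = -9
  (XY)[0][1] = (0)*(2) + (-3)*(0) = 0
  (XY)[1][0] = (2)*(-1) + (-2)*(3) = -8
  (XY)[1][1] = (2)*(2) + (-2)*(0) = 4
XY =
[       -9         0 ]
[       -8         4 ]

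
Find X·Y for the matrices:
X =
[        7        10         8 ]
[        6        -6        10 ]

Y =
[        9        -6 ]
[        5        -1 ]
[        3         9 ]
XY =
[      137        20 ]
[       54        60 ]

Matrix multiplication: (XY)[i][j] = sum over k of X[i][k] * Y[k][j].
  (XY)[0][0] = (7)*(9) + (10)*(5) + (8)*(3) = 137
  (XY)[0][1] = (7)*(-6) + (10)*(-1) + (8)*(9) = 20
  (XY)[1][0] = (6)*(9) + (-6)*(5) + (10)*(3) = 54
  (XY)[1][1] = (6)*(-6) + (-6)*(-1) + (10)*(9) = 60
XY =
[      137        20 ]
[       54        60 ]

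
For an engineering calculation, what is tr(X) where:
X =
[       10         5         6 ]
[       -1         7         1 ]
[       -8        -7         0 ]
tr(X) = 10 + 7 + 0 = 17

The trace of a square matrix is the sum of its diagonal entries.
Diagonal entries of X: X[0][0] = 10, X[1][1] = 7, X[2][2] = 0.
tr(X) = 10 + 7 + 0 = 17.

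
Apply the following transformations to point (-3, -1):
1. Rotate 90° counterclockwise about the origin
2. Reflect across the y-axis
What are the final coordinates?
(-1, -3)

Step 1: Rotate 90° → (1, -3)
Step 2: Reflect across the y-axis → (-1, -3)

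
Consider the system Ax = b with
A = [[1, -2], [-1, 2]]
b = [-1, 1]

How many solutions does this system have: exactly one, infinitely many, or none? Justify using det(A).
Infinitely many solutions

det(A) = (1)*(2) - (-2)*(-1) = 0, so A is singular (column 2 is -2 times column 1).
b = [-1, 1] = -1 * column 1 of A, so b lies in the column space of A.
A singular matrix whose right-hand side is in its column space gives a 1-parameter family of solutions — infinitely many.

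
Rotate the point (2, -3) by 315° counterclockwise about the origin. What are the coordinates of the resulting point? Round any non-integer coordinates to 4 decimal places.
(-0.7071, -3.5355)

Rotation matrix R(θ) = [[cos θ, -sin θ], [sin θ, cos θ]]; for θ = 315°:
R = [[√2/2, √2/2], [-√2/2, √2/2]]
Result: R × [2, -3]ᵀ = [√2/2·2 + (√2/2)·-3, -√2/2·2 + (√2/2)·-3]ᵀ = (-0.7071, -3.5355)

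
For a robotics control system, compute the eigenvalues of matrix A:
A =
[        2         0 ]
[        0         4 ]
λ = 2, 4

Solve det(A - λI) = 0. For a 2×2 matrix the characteristic equation is λ² - (trace)λ + det = 0.
trace(A) = a + d = 2 + 4 = 6.
det(A) = a*d - b*c = (2)*(4) - (0)*(0) = 8 - 0 = 8.
Characteristic equation: λ² - (6)λ + (8) = 0.
Discriminant = (6)² - 4*(8) = 36 - 32 = 4.
λ = (6 ± √4) / 2 = (6 ± 2) / 2 = 2, 4.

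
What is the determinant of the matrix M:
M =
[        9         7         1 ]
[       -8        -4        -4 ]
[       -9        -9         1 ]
det(M) = -16

Expand along row 0 (cofactor expansion): det(M) = a*(e*i - f*h) - b*(d*i - f*g) + c*(d*h - e*g), where the 3×3 is [[a, b, c], [d, e, f], [g, h, i]].
Minor M_00 = (-4)*(1) - (-4)*(-9) = -4 - 36 = -40.
Minor M_01 = (-8)*(1) - (-4)*(-9) = -8 - 36 = -44.
Minor M_02 = (-8)*(-9) - (-4)*(-9) = 72 - 36 = 36.
det(M) = (9)*(-40) - (7)*(-44) + (1)*(36) = -360 + 308 + 36 = -16.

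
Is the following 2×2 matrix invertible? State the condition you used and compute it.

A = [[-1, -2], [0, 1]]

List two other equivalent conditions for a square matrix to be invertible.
Yes, invertible; det(A) = -1 ≠ 0. Equivalent conditions: rank(A) = 2; Ax = 0 has only the trivial solution; 0 is not an eigenvalue; the columns of A are linearly independent.

To check invertibility, compute det(A).
The given matrix is triangular, so det(A) equals the product of its diagonal entries = -1 ≠ 0.
Since det(A) ≠ 0, A is invertible.
Equivalent conditions for a square matrix A to be invertible:
- rank(A) = 2 (full rank).
- The homogeneous system Ax = 0 has only the trivial solution x = 0.
- 0 is not an eigenvalue of A.
- The columns (equivalently rows) of A are linearly independent.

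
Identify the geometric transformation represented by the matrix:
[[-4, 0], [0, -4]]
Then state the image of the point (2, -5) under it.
uniform scaling by factor -4; image of (2, -5) is (-8, 20)

This is a diagonal matrix with equal entries -4, so it scales both axes by the same factor -4.
The matrix [[-4, 0], [0, -4]] represents: uniform scaling by factor -4.
Applying it to (2, -5): [-4·2 + 0·-5, 0·2 + -4·-5] = (-8, 20).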